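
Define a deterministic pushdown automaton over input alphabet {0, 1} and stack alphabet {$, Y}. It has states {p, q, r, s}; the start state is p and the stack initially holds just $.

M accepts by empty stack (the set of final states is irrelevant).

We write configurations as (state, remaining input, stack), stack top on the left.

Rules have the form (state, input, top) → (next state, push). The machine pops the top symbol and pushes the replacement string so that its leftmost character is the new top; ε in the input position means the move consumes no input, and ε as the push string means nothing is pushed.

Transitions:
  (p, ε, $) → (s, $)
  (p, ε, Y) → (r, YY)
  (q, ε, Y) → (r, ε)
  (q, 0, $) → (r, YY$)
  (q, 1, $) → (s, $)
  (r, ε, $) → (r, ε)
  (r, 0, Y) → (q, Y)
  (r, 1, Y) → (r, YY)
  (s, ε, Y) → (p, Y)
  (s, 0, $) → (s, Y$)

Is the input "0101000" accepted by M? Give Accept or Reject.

(p, 0101000, $)
  ε-move, top $: go to s, push $ → (s, 0101000, $)
  read 0, top $: go to s, push Y$ → (s, 101000, Y$)
  ε-move, top Y: go to p, push Y → (p, 101000, Y$)
  ε-move, top Y: go to r, push YY → (r, 101000, YY$)
  read 1, top Y: go to r, push YY → (r, 01000, YYY$)
  read 0, top Y: go to q, push Y → (q, 1000, YYY$)
  ε-move, top Y: go to r, push ε → (r, 1000, YY$)
  read 1, top Y: go to r, push YY → (r, 000, YYY$)
  read 0, top Y: go to q, push Y → (q, 00, YYY$)
  ε-move, top Y: go to r, push ε → (r, 00, YY$)
  read 0, top Y: go to q, push Y → (q, 0, YY$)
  ε-move, top Y: go to r, push ε → (r, 0, Y$)
  read 0, top Y: go to q, push Y → (q, ε, Y$)
  ε-move, top Y: go to r, push ε → (r, ε, $)
  ε-move, top $: go to r, push ε → (r, ε, ε)
All input consumed and the stack is empty.

Accept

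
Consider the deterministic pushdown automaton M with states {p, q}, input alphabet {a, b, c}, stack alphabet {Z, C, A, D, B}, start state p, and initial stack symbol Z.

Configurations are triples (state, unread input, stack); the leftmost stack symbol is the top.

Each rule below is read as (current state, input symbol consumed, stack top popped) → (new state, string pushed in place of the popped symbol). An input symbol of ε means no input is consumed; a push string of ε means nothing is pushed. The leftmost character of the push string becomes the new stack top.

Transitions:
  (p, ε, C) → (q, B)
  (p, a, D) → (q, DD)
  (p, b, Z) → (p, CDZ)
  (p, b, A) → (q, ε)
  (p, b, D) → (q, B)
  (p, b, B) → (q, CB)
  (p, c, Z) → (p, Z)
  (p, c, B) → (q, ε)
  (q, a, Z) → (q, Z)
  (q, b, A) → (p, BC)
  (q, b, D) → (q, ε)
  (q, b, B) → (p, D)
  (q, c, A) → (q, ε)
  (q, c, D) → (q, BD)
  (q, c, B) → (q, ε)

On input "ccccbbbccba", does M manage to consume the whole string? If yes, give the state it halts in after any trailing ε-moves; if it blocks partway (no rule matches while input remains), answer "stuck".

q

(p, ccccbbbccba, Z)
  read c, top Z: go to p, push Z → (p, cccbbbccba, Z)
  read c, top Z: go to p, push Z → (p, ccbbbccba, Z)
  read c, top Z: go to p, push Z → (p, cbbbccba, Z)
  read c, top Z: go to p, push Z → (p, bbbccba, Z)
  read b, top Z: go to p, push CDZ → (p, bbccba, CDZ)
  ε-move, top C: go to q, push B → (q, bbccba, BDZ)
  read b, top B: go to p, push D → (p, bccba, DDZ)
  read b, top D: go to q, push B → (q, ccba, BDZ)
  read c, top B: go to q, push ε → (q, cba, DZ)
  read c, top D: go to q, push BD → (q, ba, BDZ)
  read b, top B: go to p, push D → (p, a, DDZ)
  read a, top D: go to q, push DD → (q, ε, DDDZ)
All input consumed; M is in state q.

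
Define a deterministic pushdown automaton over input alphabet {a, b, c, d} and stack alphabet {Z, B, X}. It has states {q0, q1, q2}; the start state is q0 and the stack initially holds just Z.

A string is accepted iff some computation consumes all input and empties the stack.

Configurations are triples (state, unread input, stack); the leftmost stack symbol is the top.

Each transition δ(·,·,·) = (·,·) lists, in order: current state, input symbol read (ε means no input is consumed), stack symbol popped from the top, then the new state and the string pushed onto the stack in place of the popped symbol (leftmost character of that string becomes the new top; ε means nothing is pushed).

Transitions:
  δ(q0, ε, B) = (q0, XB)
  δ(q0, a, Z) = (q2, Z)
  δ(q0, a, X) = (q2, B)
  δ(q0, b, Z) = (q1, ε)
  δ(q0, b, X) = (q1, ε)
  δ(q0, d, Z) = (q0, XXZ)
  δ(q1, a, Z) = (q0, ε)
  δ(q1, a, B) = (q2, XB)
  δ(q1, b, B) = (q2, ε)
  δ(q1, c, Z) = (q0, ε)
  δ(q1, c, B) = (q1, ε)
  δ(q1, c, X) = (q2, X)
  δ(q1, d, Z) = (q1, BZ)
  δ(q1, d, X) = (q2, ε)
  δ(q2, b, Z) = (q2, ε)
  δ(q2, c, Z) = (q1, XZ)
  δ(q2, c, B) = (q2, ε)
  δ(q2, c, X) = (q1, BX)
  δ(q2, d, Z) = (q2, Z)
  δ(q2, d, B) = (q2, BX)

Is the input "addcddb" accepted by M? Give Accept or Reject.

Accept

(q0, addcddb, Z)
  read a, top Z: go to q2, push Z → (q2, ddcddb, Z)
  read d, top Z: go to q2, push Z → (q2, dcddb, Z)
  read d, top Z: go to q2, push Z → (q2, cddb, Z)
  read c, top Z: go to q1, push XZ → (q1, ddb, XZ)
  read d, top X: go to q2, push ε → (q2, db, Z)
  read d, top Z: go to q2, push Z → (q2, b, Z)
  read b, top Z: go to q2, push ε → (q2, ε, ε)
All input consumed and the stack is empty.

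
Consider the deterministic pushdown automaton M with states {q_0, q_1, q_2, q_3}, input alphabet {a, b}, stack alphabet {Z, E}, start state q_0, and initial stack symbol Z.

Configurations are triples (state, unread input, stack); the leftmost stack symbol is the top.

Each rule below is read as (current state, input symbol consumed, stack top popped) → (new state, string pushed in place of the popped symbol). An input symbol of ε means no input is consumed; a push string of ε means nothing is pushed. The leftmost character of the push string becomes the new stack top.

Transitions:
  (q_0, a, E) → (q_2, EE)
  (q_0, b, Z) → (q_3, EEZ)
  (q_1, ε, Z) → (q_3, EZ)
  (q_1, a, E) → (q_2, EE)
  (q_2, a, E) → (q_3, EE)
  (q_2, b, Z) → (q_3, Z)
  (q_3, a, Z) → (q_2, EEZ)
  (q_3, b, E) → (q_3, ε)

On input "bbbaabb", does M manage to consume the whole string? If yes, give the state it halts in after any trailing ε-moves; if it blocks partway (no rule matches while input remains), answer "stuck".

q_3

(q_0, bbbaabb, Z)
  read b, top Z: go to q_3, push EEZ → (q_3, bbaabb, EEZ)
  read b, top E: go to q_3, push ε → (q_3, baabb, EZ)
  read b, top E: go to q_3, push ε → (q_3, aabb, Z)
  read a, top Z: go to q_2, push EEZ → (q_2, abb, EEZ)
  read a, top E: go to q_3, push EE → (q_3, bb, EEEZ)
  read b, top E: go to q_3, push ε → (q_3, b, EEZ)
  read b, top E: go to q_3, push ε → (q_3, ε, EZ)
All input consumed; M is in state q_3.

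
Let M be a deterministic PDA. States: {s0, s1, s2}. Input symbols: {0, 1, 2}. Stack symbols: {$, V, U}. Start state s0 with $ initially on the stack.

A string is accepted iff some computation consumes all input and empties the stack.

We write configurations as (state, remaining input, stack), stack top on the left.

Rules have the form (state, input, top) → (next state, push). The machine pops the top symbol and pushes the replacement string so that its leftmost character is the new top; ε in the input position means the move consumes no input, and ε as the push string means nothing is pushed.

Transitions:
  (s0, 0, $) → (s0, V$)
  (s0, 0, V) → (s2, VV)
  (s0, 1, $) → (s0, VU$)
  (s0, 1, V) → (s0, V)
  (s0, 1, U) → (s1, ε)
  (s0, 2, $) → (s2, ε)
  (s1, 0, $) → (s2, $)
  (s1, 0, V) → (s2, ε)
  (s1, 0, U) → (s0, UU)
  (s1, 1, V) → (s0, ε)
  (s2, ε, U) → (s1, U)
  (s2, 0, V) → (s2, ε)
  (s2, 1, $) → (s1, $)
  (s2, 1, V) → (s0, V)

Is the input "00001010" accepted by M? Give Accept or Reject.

Reject

(s0, 00001010, $) ⊢ (s0, 0001010, V$) ⊢ (s2, 001010, VV$) ⊢ (s2, 01010, V$) ⊢ (s2, 1010, $) ⊢ (s1, 010, $) ⊢ (s2, 10, $) ⊢ (s1, 0, $) ⊢ (s2, ε, $)
All input consumed; stack is $, not empty, and no further ε-move applies.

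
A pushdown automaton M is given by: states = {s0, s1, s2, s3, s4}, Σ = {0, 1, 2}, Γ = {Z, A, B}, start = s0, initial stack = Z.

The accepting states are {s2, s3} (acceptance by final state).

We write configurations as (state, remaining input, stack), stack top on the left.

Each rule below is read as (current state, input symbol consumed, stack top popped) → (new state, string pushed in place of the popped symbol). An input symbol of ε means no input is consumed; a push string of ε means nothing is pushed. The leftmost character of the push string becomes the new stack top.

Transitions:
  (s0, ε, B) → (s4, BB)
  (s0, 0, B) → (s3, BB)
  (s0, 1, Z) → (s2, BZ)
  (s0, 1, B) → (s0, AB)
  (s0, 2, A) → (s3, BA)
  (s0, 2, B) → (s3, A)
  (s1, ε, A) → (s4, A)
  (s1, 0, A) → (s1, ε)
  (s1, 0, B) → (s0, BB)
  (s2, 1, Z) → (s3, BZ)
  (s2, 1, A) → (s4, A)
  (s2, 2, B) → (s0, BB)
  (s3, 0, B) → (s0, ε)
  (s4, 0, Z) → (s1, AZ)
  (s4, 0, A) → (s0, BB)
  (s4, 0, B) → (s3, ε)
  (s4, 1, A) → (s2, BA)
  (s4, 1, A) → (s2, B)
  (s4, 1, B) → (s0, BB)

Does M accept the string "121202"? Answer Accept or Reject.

One accepting computation: (s0, 121202, Z) ⊢ (s2, 21202, BZ) ⊢ (s0, 1202, BBZ) ⊢ (s0, 202, ABBZ) ⊢ (s3, 02, BABBZ) ⊢ (s0, 2, ABBZ) ⊢ (s3, ε, BABBZ)
All input consumed and state s3 ∈ F.

Accept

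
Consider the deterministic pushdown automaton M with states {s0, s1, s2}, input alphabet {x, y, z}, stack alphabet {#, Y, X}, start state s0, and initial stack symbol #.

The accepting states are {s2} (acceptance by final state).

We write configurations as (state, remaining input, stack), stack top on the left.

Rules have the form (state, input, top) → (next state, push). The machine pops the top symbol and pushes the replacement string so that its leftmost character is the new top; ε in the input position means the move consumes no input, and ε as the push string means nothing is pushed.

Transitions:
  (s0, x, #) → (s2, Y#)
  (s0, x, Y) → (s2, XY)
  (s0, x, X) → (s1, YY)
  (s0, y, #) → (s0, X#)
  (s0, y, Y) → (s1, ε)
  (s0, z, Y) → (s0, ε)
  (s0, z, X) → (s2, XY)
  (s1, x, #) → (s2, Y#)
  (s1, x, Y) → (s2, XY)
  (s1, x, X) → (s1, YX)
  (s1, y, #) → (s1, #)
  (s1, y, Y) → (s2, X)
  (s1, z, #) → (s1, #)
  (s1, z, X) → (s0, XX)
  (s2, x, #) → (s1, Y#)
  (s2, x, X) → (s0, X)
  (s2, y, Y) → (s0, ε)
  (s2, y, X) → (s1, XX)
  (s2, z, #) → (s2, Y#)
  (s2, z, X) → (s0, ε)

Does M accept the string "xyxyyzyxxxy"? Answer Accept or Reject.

(s0, xyxyyzyxxxy, #)
  read x, top #: go to s2, push Y# → (s2, yxyyzyxxxy, Y#)
  read y, top Y: go to s0, push ε → (s0, xyyzyxxxy, #)
  read x, top #: go to s2, push Y# → (s2, yyzyxxxy, Y#)
  read y, top Y: go to s0, push ε → (s0, yzyxxxy, #)
  read y, top #: go to s0, push X# → (s0, zyxxxy, X#)
  read z, top X: go to s2, push XY → (s2, yxxxy, XY#)
  read y, top X: go to s1, push XX → (s1, xxxy, XXY#)
  read x, top X: go to s1, push YX → (s1, xxy, YXXY#)
  read x, top Y: go to s2, push XY → (s2, xy, XYXXY#)
  read x, top X: go to s0, push X → (s0, y, XYXXY#)
No transition applies at (s0, y, XYXXY#); input not fully consumed.

Reject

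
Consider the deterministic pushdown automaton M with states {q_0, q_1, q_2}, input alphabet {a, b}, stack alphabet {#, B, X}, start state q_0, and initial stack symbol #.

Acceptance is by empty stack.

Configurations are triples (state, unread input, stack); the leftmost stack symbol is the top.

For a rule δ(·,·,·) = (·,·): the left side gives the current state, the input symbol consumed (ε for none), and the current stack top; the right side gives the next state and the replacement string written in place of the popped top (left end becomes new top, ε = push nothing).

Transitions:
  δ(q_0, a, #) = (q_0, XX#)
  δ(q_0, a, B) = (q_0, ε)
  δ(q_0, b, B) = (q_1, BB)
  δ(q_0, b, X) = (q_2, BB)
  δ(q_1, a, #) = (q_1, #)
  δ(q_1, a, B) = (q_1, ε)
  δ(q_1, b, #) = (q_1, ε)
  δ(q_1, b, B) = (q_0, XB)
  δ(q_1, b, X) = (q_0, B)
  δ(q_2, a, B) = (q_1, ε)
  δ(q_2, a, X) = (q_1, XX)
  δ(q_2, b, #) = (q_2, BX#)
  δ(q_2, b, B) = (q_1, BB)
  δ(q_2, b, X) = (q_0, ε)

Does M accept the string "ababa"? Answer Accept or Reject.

Reject

(q_0, ababa, #)
  read a, top #: go to q_0, push XX# → (q_0, baba, XX#)
  read b, top X: go to q_2, push BB → (q_2, aba, BBX#)
  read a, top B: go to q_1, push ε → (q_1, ba, BX#)
  read b, top B: go to q_0, push XB → (q_0, a, XBX#)
No transition applies at (q_0, a, XBX#); input not fully consumed.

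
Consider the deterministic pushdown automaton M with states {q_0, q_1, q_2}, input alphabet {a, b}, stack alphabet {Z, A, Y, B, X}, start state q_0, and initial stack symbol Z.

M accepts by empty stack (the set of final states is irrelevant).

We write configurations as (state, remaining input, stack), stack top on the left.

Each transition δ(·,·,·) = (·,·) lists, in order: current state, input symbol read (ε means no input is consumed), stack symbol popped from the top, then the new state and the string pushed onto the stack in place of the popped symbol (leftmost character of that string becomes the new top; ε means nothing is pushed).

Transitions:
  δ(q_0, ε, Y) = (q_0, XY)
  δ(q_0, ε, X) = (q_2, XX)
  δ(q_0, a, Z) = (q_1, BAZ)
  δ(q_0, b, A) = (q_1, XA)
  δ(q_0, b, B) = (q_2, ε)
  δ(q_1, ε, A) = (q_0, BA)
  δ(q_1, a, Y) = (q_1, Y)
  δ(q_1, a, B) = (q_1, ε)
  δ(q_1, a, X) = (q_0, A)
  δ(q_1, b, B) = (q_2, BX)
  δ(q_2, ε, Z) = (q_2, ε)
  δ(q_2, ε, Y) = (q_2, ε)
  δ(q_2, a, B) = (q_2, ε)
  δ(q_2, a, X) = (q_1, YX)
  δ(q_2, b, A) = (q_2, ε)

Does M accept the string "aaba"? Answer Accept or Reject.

(q_0, aaba, Z)
  read a, top Z: go to q_1, push BAZ → (q_1, aba, BAZ)
  read a, top B: go to q_1, push ε → (q_1, ba, AZ)
  ε-move, top A: go to q_0, push BA → (q_0, ba, BAZ)
  read b, top B: go to q_2, push ε → (q_2, a, AZ)
No transition applies at (q_2, a, AZ); input not fully consumed.

Reject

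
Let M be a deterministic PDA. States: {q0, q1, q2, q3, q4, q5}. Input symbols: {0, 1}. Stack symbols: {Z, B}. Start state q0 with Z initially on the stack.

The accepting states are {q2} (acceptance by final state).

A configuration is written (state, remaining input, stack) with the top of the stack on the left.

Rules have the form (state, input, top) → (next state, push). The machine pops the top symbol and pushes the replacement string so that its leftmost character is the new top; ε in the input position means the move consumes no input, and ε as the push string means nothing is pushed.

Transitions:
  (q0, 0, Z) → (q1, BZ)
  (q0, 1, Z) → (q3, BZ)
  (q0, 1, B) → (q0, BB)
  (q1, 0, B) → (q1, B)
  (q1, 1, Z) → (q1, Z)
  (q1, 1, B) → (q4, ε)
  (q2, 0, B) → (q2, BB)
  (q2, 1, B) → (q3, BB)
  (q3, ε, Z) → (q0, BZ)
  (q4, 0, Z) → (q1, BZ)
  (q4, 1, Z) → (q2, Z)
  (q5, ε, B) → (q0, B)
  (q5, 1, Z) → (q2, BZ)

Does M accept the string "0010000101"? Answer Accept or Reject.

Reject

(q0, 0010000101, Z)
  read 0, top Z: go to q1, push BZ → (q1, 010000101, BZ)
  read 0, top B: go to q1, push B → (q1, 10000101, BZ)
  read 1, top B: go to q4, push ε → (q4, 0000101, Z)
  read 0, top Z: go to q1, push BZ → (q1, 000101, BZ)
  read 0, top B: go to q1, push B → (q1, 00101, BZ)
  read 0, top B: go to q1, push B → (q1, 0101, BZ)
  read 0, top B: go to q1, push B → (q1, 101, BZ)
  read 1, top B: go to q4, push ε → (q4, 01, Z)
  read 0, top Z: go to q1, push BZ → (q1, 1, BZ)
  read 1, top B: go to q4, push ε → (q4, ε, Z)
All input consumed; state q4 ∉ F and no further ε-move applies.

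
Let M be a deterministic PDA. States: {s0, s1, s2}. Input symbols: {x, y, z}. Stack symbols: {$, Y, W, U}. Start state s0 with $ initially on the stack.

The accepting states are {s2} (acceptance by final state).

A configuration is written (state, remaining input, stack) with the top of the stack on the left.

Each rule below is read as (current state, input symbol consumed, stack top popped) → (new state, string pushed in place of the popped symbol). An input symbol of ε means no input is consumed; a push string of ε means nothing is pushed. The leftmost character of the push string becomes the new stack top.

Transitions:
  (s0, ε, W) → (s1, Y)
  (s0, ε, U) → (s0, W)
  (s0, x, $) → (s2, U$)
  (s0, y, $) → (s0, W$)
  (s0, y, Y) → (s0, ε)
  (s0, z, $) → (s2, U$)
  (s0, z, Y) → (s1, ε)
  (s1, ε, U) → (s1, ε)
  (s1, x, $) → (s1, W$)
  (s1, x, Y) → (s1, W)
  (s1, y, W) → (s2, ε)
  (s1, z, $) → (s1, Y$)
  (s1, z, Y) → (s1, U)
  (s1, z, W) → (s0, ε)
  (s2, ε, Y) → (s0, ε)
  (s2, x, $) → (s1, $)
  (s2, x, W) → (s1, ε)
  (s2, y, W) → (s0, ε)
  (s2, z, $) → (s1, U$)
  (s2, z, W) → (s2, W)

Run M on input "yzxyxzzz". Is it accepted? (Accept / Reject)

(s0, yzxyxzzz, $)
  read y, top $: go to s0, push W$ → (s0, zxyxzzz, W$)
  ε-move, top W: go to s1, push Y → (s1, zxyxzzz, Y$)
  read z, top Y: go to s1, push U → (s1, xyxzzz, U$)
  ε-move, top U: go to s1, push ε → (s1, xyxzzz, $)
  read x, top $: go to s1, push W$ → (s1, yxzzz, W$)
  read y, top W: go to s2, push ε → (s2, xzzz, $)
  read x, top $: go to s1, push $ → (s1, zzz, $)
  read z, top $: go to s1, push Y$ → (s1, zz, Y$)
  read z, top Y: go to s1, push U → (s1, z, U$)
  ε-move, top U: go to s1, push ε → (s1, z, $)
  read z, top $: go to s1, push Y$ → (s1, ε, Y$)
All input consumed; state s1 ∉ F and no further ε-move applies.

Reject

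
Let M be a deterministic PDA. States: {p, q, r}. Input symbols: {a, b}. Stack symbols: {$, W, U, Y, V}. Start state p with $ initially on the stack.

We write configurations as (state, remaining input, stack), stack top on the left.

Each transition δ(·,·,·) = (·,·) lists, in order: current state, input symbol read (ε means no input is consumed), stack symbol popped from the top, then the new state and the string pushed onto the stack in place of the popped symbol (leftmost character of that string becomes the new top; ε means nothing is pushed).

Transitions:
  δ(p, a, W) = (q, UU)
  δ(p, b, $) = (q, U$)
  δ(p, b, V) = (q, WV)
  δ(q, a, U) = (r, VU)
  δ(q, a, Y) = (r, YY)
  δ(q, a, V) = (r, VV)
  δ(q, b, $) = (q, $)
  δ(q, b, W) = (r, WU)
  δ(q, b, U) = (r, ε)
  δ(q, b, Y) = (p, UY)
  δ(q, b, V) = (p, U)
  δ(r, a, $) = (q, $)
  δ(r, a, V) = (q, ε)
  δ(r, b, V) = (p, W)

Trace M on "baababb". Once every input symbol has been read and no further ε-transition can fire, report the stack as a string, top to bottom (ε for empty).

(p, baababb, $)
  read b, top $: go to q, push U$ → (q, aababb, U$)
  read a, top U: go to r, push VU → (r, ababb, VU$)
  read a, top V: go to q, push ε → (q, babb, U$)
  read b, top U: go to r, push ε → (r, abb, $)
  read a, top $: go to q, push $ → (q, bb, $)
  read b, top $: go to q, push $ → (q, b, $)
  read b, top $: go to q, push $ → (q, ε, $)
All input consumed in state q with stack $.

$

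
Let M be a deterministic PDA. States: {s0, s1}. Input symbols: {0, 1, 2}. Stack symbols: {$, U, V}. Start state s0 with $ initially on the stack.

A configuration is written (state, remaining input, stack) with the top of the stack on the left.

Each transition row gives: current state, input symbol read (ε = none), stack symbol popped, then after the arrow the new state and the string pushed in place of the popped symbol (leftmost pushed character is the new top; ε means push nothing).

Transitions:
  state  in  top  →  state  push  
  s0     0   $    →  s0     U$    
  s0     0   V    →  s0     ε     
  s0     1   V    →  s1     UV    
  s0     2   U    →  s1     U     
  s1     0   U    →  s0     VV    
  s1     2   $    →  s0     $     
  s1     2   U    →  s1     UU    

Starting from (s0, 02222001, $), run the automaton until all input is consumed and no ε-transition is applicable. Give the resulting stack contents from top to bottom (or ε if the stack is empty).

UVUUU$

(s0, 02222001, $)
  read 0, top $: go to s0, push U$ → (s0, 2222001, U$)
  read 2, top U: go to s1, push U → (s1, 222001, U$)
  read 2, top U: go to s1, push UU → (s1, 22001, UU$)
  read 2, top U: go to s1, push UU → (s1, 2001, UUU$)
  read 2, top U: go to s1, push UU → (s1, 001, UUUU$)
  read 0, top U: go to s0, push VV → (s0, 01, VVUUU$)
  read 0, top V: go to s0, push ε → (s0, 1, VUUU$)
  read 1, top V: go to s1, push UV → (s1, ε, UVUUU$)
All input consumed in state s1 with stack UVUUU$.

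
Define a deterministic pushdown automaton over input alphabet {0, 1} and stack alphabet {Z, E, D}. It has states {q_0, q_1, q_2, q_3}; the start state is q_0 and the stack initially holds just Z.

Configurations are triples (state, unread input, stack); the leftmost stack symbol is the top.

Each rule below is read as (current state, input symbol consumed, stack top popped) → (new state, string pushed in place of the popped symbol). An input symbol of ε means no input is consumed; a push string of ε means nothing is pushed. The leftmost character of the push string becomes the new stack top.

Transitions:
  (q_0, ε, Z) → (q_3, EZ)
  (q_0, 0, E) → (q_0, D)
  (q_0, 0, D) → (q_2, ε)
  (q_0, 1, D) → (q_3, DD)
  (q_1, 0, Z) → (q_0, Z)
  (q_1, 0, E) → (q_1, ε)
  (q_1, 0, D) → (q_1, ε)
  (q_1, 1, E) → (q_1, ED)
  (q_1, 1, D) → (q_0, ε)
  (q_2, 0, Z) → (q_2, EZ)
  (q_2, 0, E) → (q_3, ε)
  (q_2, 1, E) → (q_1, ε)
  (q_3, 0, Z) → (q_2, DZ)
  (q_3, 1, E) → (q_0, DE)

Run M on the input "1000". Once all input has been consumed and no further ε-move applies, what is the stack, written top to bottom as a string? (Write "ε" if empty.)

DZ

(q_0, 1000, Z)
  ε-move, top Z: go to q_3, push EZ → (q_3, 1000, EZ)
  read 1, top E: go to q_0, push DE → (q_0, 000, DEZ)
  read 0, top D: go to q_2, push ε → (q_2, 00, EZ)
  read 0, top E: go to q_3, push ε → (q_3, 0, Z)
  read 0, top Z: go to q_2, push DZ → (q_2, ε, DZ)
All input consumed in state q_2 with stack DZ.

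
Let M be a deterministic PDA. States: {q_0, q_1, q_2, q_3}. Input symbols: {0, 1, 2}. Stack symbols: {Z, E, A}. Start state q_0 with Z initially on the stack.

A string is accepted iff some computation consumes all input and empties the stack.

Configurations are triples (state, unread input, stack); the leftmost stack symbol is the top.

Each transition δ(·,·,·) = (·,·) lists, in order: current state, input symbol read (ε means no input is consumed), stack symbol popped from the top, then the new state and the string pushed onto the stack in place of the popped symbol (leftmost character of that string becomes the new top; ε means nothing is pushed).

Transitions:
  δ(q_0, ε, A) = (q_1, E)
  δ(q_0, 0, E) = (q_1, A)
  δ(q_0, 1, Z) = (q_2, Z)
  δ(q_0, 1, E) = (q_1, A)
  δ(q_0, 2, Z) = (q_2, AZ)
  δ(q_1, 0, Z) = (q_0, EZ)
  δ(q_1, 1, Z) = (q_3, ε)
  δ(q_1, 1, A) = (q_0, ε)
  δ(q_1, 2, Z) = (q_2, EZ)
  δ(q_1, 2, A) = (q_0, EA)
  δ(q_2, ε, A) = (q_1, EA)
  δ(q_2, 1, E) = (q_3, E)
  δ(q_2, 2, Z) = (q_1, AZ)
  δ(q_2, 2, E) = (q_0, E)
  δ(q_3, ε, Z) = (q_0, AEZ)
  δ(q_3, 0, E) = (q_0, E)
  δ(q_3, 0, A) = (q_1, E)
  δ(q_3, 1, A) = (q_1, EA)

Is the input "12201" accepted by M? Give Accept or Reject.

(q_0, 12201, Z)
  read 1, top Z: go to q_2, push Z → (q_2, 2201, Z)
  read 2, top Z: go to q_1, push AZ → (q_1, 201, AZ)
  read 2, top A: go to q_0, push EA → (q_0, 01, EAZ)
  read 0, top E: go to q_1, push A → (q_1, 1, AAZ)
  read 1, top A: go to q_0, push ε → (q_0, ε, AZ)
  ε-move, top A: go to q_1, push E → (q_1, ε, EZ)
All input consumed; stack is EZ, not empty, and no further ε-move applies.

Reject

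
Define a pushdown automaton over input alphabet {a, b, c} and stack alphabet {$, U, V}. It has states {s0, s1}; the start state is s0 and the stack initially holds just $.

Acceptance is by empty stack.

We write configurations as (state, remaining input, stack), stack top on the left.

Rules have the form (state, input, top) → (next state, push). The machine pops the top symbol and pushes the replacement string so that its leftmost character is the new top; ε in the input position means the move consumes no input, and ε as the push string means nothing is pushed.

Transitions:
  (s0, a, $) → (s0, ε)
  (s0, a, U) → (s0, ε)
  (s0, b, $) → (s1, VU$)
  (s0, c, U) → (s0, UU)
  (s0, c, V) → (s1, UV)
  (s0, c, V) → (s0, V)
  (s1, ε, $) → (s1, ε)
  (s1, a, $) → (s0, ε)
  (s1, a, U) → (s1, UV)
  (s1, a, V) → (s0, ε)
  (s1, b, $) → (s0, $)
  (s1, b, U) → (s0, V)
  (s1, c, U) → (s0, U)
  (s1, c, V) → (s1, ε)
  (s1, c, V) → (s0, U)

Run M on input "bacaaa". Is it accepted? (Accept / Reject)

One accepting computation: (s0, bacaaa, $) ⊢ (s1, acaaa, VU$) ⊢ (s0, caaa, U$) ⊢ (s0, aaa, UU$) ⊢ (s0, aa, U$) ⊢ (s0, a, $) ⊢ (s0, ε, ε)
All input consumed and the stack is empty.

Accept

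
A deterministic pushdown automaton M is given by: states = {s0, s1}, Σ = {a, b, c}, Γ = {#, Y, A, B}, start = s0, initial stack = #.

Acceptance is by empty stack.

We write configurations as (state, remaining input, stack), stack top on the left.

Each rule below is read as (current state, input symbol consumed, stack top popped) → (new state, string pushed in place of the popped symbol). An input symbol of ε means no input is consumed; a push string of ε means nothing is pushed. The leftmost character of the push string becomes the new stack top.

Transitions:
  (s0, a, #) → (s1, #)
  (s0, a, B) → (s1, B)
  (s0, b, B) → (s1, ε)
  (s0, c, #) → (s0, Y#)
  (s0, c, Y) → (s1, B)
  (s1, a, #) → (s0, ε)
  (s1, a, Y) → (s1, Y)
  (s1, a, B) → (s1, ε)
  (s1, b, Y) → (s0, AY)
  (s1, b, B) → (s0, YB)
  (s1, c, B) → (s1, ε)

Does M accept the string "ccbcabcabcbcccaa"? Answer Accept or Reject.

(s0, ccbcabcabcbcccaa, #)
  read c, top #: go to s0, push Y# → (s0, cbcabcabcbcccaa, Y#)
  read c, top Y: go to s1, push B → (s1, bcabcabcbcccaa, B#)
  read b, top B: go to s0, push YB → (s0, cabcabcbcccaa, YB#)
  read c, top Y: go to s1, push B → (s1, abcabcbcccaa, BB#)
  read a, top B: go to s1, push ε → (s1, bcabcbcccaa, B#)
  read b, top B: go to s0, push YB → (s0, cabcbcccaa, YB#)
  read c, top Y: go to s1, push B → (s1, abcbcccaa, BB#)
  read a, top B: go to s1, push ε → (s1, bcbcccaa, B#)
  read b, top B: go to s0, push YB → (s0, cbcccaa, YB#)
  read c, top Y: go to s1, push B → (s1, bcccaa, BB#)
  read b, top B: go to s0, push YB → (s0, cccaa, YBB#)
  read c, top Y: go to s1, push B → (s1, ccaa, BBB#)
  read c, top B: go to s1, push ε → (s1, caa, BB#)
  read c, top B: go to s1, push ε → (s1, aa, B#)
  read a, top B: go to s1, push ε → (s1, a, #)
  read a, top #: go to s0, push ε → (s0, ε, ε)
All input consumed and the stack is empty.

Accept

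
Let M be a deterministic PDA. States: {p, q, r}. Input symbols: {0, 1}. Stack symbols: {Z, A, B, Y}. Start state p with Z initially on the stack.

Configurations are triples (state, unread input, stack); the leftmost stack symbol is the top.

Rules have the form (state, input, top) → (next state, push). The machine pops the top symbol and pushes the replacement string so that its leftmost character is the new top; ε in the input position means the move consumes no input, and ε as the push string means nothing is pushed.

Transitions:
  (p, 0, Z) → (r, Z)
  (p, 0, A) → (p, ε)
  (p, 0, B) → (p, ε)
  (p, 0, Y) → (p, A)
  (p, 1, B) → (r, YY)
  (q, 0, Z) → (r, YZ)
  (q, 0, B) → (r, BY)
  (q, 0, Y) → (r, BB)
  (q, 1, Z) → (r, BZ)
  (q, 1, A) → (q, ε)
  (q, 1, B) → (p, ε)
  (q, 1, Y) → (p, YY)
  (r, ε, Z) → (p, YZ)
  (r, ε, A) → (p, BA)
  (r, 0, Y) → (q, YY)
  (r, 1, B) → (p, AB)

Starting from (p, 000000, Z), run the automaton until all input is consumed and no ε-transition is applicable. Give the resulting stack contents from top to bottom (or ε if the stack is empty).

Z

(p, 000000, Z)
  read 0, top Z: go to r, push Z → (r, 00000, Z)
  ε-move, top Z: go to p, push YZ → (p, 00000, YZ)
  read 0, top Y: go to p, push A → (p, 0000, AZ)
  read 0, top A: go to p, push ε → (p, 000, Z)
  read 0, top Z: go to r, push Z → (r, 00, Z)
  ε-move, top Z: go to p, push YZ → (p, 00, YZ)
  read 0, top Y: go to p, push A → (p, 0, AZ)
  read 0, top A: go to p, push ε → (p, ε, Z)
All input consumed in state p with stack Z.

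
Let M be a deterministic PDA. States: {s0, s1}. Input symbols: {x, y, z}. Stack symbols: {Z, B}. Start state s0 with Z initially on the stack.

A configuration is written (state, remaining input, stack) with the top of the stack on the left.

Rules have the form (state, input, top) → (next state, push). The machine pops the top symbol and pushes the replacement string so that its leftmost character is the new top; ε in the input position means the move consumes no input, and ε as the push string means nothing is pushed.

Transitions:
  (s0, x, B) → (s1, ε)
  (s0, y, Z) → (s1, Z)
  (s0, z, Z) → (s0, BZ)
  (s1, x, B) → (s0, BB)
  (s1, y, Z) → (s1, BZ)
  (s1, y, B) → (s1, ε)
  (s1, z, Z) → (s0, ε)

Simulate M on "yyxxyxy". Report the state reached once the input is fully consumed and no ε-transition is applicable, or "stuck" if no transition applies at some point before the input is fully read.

(s0, yyxxyxy, Z) ⊢ (s1, yxxyxy, Z) ⊢ (s1, xxyxy, BZ) ⊢ (s0, xyxy, BBZ) ⊢ (s1, yxy, BZ) ⊢ (s1, xy, Z)
No transition for (s1, x, top Z); M blocks with input xy remaining.

stuck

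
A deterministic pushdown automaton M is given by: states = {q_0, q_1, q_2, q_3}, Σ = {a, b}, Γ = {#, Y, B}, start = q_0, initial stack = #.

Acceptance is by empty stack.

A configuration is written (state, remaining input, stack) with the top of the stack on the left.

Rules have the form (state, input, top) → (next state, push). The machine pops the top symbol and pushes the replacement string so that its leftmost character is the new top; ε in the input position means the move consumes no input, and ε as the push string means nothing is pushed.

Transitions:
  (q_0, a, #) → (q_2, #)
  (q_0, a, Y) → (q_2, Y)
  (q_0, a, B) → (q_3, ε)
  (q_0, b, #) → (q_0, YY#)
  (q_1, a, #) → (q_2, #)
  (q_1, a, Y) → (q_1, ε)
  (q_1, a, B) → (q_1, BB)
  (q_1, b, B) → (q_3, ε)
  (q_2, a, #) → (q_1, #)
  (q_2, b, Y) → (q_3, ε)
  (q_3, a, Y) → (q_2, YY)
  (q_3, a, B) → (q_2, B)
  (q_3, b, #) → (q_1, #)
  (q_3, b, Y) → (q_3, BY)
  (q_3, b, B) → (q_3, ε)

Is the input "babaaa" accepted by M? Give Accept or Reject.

Reject

(q_0, babaaa, #)
  read b, top #: go to q_0, push YY# → (q_0, abaaa, YY#)
  read a, top Y: go to q_2, push Y → (q_2, baaa, YY#)
  read b, top Y: go to q_3, push ε → (q_3, aaa, Y#)
  read a, top Y: go to q_2, push YY → (q_2, aa, YY#)
No transition applies at (q_2, aa, YY#); input not fully consumed.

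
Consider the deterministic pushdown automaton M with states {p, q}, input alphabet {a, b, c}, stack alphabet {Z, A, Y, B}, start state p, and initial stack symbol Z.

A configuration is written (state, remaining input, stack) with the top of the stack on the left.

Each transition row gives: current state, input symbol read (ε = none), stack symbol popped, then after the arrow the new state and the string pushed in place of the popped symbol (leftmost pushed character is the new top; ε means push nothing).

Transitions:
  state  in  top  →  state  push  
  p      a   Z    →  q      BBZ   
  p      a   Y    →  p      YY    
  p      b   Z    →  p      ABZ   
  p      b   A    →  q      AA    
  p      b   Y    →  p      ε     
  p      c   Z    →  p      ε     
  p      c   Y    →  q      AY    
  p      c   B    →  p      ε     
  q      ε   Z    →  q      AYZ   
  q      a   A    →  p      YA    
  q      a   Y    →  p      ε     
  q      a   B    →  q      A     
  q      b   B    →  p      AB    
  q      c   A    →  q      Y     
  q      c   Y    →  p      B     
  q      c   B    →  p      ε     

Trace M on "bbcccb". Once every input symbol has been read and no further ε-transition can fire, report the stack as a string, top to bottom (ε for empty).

(p, bbcccb, Z)
  read b, top Z: go to p, push ABZ → (p, bcccb, ABZ)
  read b, top A: go to q, push AA → (q, cccb, AABZ)
  read c, top A: go to q, push Y → (q, ccb, YABZ)
  read c, top Y: go to p, push B → (p, cb, BABZ)
  read c, top B: go to p, push ε → (p, b, ABZ)
  read b, top A: go to q, push AA → (q, ε, AABZ)
All input consumed in state q with stack AABZ.

AABZ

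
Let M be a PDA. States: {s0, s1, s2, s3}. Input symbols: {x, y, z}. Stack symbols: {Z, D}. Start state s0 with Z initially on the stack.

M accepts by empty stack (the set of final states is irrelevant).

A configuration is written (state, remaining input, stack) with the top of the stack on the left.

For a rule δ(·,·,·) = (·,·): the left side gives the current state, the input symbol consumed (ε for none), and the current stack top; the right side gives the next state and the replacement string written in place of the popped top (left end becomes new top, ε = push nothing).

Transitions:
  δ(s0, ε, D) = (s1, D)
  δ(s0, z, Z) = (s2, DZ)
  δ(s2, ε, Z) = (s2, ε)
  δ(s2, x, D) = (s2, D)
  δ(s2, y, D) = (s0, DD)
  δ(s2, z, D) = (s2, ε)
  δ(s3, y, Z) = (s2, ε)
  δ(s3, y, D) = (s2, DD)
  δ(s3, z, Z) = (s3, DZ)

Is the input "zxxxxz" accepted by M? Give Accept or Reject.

One accepting computation: (s0, zxxxxz, Z) ⊢ (s2, xxxxz, DZ) ⊢ (s2, xxxz, DZ) ⊢ (s2, xxz, DZ) ⊢ (s2, xz, DZ) ⊢ (s2, z, DZ) ⊢ (s2, ε, Z) ⊢ (s2, ε, ε)
All input consumed and the stack is empty.

Accept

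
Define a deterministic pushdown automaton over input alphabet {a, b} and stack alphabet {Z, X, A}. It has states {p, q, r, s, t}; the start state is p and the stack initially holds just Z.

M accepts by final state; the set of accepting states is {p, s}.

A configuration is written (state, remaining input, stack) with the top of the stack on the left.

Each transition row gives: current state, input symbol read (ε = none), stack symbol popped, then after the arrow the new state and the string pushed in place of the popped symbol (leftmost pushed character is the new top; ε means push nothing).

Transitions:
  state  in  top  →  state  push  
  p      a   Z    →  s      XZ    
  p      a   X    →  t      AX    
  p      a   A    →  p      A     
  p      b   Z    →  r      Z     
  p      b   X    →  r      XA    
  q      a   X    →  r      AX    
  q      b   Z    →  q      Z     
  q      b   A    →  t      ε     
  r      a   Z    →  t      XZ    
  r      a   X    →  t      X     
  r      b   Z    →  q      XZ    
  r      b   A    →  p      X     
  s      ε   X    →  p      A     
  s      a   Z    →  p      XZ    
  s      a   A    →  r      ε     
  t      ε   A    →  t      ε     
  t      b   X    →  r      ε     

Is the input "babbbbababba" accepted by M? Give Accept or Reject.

Reject

(p, babbbbababba, Z)
  read b, top Z: go to r, push Z → (r, abbbbababba, Z)
  read a, top Z: go to t, push XZ → (t, bbbbababba, XZ)
  read b, top X: go to r, push ε → (r, bbbababba, Z)
  read b, top Z: go to q, push XZ → (q, bbababba, XZ)
No transition applies at (q, bbababba, XZ); input not fully consumed.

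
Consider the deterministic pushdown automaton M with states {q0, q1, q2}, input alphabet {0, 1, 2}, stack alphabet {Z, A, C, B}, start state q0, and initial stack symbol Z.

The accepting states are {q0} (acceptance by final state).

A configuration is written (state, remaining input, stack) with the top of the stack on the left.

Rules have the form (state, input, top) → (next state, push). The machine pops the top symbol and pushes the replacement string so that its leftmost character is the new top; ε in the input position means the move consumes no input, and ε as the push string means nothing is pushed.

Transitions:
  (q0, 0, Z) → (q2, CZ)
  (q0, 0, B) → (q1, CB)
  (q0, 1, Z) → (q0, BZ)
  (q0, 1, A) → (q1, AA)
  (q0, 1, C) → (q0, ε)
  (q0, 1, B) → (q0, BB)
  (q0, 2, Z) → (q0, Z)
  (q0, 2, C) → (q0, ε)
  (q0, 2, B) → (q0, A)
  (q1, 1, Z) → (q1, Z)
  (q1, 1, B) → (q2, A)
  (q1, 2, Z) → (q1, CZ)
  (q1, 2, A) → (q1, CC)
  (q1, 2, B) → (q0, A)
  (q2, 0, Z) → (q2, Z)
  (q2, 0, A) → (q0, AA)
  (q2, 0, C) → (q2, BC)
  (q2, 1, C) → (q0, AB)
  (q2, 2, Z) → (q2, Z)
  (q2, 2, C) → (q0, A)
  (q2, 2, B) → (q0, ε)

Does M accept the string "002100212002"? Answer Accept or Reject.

Accept

(q0, 002100212002, Z)
  read 0, top Z: go to q2, push CZ → (q2, 02100212002, CZ)
  read 0, top C: go to q2, push BC → (q2, 2100212002, BCZ)
  read 2, top B: go to q0, push ε → (q0, 100212002, CZ)
  read 1, top C: go to q0, push ε → (q0, 00212002, Z)
  read 0, top Z: go to q2, push CZ → (q2, 0212002, CZ)
  read 0, top C: go to q2, push BC → (q2, 212002, BCZ)
  read 2, top B: go to q0, push ε → (q0, 12002, CZ)
  read 1, top C: go to q0, push ε → (q0, 2002, Z)
  read 2, top Z: go to q0, push Z → (q0, 002, Z)
  read 0, top Z: go to q2, push CZ → (q2, 02, CZ)
  read 0, top C: go to q2, push BC → (q2, 2, BCZ)
  read 2, top B: go to q0, push ε → (q0, ε, CZ)
All input consumed; state q0 ∈ F.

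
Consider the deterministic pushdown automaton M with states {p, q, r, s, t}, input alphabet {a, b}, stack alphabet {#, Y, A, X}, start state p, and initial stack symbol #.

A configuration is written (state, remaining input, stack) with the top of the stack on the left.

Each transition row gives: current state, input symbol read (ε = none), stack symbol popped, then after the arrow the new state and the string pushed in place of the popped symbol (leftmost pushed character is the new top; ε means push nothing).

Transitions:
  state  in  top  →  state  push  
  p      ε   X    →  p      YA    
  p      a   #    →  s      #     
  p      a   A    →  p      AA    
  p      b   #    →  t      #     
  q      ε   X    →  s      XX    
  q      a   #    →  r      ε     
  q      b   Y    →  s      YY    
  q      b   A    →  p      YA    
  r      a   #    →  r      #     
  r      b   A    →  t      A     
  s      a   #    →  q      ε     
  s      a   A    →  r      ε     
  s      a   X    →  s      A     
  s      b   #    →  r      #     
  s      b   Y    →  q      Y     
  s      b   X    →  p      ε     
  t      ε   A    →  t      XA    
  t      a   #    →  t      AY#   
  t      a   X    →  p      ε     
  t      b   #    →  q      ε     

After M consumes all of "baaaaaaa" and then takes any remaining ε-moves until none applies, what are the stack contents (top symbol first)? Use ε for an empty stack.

AAAAAAY#

(p, baaaaaaa, #)
  read b, top #: go to t, push # → (t, aaaaaaa, #)
  read a, top #: go to t, push AY# → (t, aaaaaa, AY#)
  ε-move, top A: go to t, push XA → (t, aaaaaa, XAY#)
  read a, top X: go to p, push ε → (p, aaaaa, AY#)
  read a, top A: go to p, push AA → (p, aaaa, AAY#)
  read a, top A: go to p, push AA → (p, aaa, AAAY#)
  read a, top A: go to p, push AA → (p, aa, AAAAY#)
  read a, top A: go to p, push AA → (p, a, AAAAAY#)
  read a, top A: go to p, push AA → (p, ε, AAAAAAY#)
All input consumed in state p with stack AAAAAAY#.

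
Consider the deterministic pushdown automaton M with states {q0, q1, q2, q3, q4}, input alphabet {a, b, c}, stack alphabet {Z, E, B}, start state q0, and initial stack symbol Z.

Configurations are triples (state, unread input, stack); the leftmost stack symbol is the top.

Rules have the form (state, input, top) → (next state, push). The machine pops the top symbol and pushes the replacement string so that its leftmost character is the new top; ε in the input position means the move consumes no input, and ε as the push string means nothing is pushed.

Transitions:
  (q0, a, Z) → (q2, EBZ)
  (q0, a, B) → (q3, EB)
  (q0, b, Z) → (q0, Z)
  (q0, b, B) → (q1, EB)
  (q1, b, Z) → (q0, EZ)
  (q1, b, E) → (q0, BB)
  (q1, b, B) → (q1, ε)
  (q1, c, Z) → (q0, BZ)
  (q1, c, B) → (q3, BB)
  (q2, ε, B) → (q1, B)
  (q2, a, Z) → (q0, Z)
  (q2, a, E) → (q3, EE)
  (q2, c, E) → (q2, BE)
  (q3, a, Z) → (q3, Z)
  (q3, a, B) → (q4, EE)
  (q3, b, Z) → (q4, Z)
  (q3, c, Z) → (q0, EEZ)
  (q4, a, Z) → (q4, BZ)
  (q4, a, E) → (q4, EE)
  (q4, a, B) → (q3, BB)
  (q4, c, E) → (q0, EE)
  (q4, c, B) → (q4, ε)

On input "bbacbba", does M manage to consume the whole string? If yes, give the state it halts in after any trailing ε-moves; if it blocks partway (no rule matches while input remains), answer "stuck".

(q0, bbacbba, Z)
  read b, top Z: go to q0, push Z → (q0, bacbba, Z)
  read b, top Z: go to q0, push Z → (q0, acbba, Z)
  read a, top Z: go to q2, push EBZ → (q2, cbba, EBZ)
  read c, top E: go to q2, push BE → (q2, bba, BEBZ)
  ε-move, top B: go to q1, push B → (q1, bba, BEBZ)
  read b, top B: go to q1, push ε → (q1, ba, EBZ)
  read b, top E: go to q0, push BB → (q0, a, BBBZ)
  read a, top B: go to q3, push EB → (q3, ε, EBBBZ)
All input consumed; M is in state q3.

q3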